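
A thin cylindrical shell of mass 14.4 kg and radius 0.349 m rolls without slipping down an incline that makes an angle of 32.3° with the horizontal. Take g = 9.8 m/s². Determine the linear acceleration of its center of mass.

Translation along the incline: Mg sinθ − f = Ma.
Rotation about the center: fR = Iα with I = MR². No-slip gives a = αR, so f = (I/R²)a = M a.
Substituting: Mg sinθ = (1 + 1.000)Ma, so a = g sinθ/(1 + 1.000) = (9.8) sin 32.3° / 2.000 = 2.618 m/s².

a ≈ 2.62 m/s²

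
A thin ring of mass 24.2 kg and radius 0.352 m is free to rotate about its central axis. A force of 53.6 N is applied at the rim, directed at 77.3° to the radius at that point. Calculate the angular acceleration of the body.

I = MR² = (24.2)(0.352)² = 2.998 kg·m².
Only the tangential component produces torque: τ = F R sinθ = (53.6)(0.352) sin 77.3° = 18.41 N·m.
From τ = Iα: α = 18.41/2.998 = 6.138 rad/s².

α ≈ 6.14 rad/s²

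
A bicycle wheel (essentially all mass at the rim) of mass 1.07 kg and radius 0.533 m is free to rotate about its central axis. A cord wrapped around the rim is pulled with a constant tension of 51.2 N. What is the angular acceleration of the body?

I = MR² = (1.07)(0.533)² = 0.3040 kg·m².
τ = F R = (51.2)(0.533) = 27.29 N·m.
From τ = Iα: α = 27.29/0.3040 = 89.78 rad/s².

α ≈ 89.8 rad/s²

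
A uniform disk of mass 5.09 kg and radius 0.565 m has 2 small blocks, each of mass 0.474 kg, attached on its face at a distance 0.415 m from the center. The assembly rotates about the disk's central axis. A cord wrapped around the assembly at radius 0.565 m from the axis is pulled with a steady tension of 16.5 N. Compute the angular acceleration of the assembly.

α ≈ 9.55 rad/s²

I_disk = ½MR² = ½(5.09)(0.565)² = 0.8124 kg·m².
I_blocks = 2·m·r² = 2(0.474)(0.415)² = 0.1633 kg·m².
Total I = 0.9757 kg·m².
τ = F r = (16.5)(0.565) = 9.322 N·m.
α = τ/I = 9.322/0.9757 = 9.555 rad/s².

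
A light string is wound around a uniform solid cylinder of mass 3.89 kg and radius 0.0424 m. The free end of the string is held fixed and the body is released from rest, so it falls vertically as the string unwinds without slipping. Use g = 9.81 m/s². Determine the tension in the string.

Translation: Mg − T = Ma. Rotation about the center: TR = Iα with I = ½MR².
With a = αR: T = (I/R²)a = (1/2)M a, so Mg = (1 + 0.5000)Ma.
a = g/(1 + 0.5000) = 9.81/1.500 = 6.540 m/s².
T = 0.5000·M·a = (0.5000)(3.89)(6.540) = 12.72 N.

T ≈ 12.7 N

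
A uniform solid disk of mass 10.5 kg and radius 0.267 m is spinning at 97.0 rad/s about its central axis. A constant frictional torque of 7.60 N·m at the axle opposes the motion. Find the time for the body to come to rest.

I = ½MR² = (1/2)(10.5)(0.267)² = 0.3743 kg·m².
The net torque has magnitude 7.60 N·m, opposing ω.
|α| = τ/I = 7.600/0.3743 = 20.31 rad/s² (deceleration).
0 = ω₀ − |α|t ⇒ t = ω₀/|α| = 97.0/20.31 = 4.777 s.

t ≈ 4.78 s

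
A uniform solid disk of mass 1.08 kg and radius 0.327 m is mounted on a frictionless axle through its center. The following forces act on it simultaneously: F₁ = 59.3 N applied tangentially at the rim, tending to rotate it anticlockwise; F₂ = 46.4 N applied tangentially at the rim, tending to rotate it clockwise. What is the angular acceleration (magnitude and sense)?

α ≈ 73.1 rad/s², anticlockwise

I = ½MR² = (1/2)(1.08)(0.327)² = 0.05774 kg·m².
Taking anticlockwise as positive: τ₁ = +(59.3)(0.327) = +19.39 N·m; τ₂ = −(46.4)(0.327) = −15.17 N·m.
Net torque τ = 4.218 N·m.
α = τ/I = 4.218/0.05774 = 73.05 rad/s².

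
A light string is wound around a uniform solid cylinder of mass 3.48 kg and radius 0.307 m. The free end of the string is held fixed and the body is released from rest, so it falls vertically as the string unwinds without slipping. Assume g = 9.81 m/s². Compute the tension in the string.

T ≈ 11.4 N

Translation: Mg − T = Ma. Rotation about the center: TR = Iα with I = ½MR².
With a = αR: T = (I/R²)a = (1/2)M a, so Mg = (1 + 0.5000)Ma.
a = g/(1 + 0.5000) = 9.81/1.500 = 6.540 m/s².
T = 0.5000·M·a = (0.5000)(3.48)(6.540) = 11.38 N.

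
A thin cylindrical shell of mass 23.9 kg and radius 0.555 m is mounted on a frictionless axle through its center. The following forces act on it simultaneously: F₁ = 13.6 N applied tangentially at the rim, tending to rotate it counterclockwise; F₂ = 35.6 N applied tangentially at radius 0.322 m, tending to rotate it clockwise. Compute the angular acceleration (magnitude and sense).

α ≈ 0.532 rad/s², clockwise

I = MR² = (23.9)(0.555)² = 7.362 kg·m².
Taking counterclockwise as positive: τ₁ = +(13.6)(0.555) = +7.548 N·m; τ₂ = −(35.6)(0.322) = −11.46 N·m.
Net torque τ = -3.915 N·m.
α = τ/I = -3.915/7.362 = -0.5318 rad/s².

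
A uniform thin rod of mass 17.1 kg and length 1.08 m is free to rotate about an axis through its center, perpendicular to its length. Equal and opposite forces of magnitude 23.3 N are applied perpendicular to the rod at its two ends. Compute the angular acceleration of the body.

α ≈ 15.1 rad/s²

I = (1/12)ML² = (1/12)(17.1)(1.08)² = 1.662 kg·m².
The couple gives τ = F·(L/2) + F·(L/2) = F L = (23.3)(1.08) = 25.16 N·m.
Newton's second law for rotation, τ = Iα, gives α = τ/I = 25.16/1.662 = 15.14 rad/s².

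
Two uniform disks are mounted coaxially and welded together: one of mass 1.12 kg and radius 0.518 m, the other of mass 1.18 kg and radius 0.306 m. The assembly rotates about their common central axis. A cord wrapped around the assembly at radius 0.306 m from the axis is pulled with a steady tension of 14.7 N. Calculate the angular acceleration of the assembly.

I = ½M₁R₁² + ½M₂R₂² = ½(1.12)(0.518)² + ½(1.18)(0.306)² = 0.2055 kg·m².
τ = F r = (14.7)(0.306) = 4.498 N·m.
α = τ/I = 4.498/0.2055 = 21.89 rad/s².

α ≈ 21.9 rad/s²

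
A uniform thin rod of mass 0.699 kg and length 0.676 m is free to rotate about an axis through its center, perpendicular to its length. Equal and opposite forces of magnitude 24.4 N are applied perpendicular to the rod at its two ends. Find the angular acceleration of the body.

α ≈ 620 rad/s²

I = (1/12)ML² = (1/12)(0.699)(0.676)² = 0.02662 kg·m².
The couple gives τ = F·(L/2) + F·(L/2) = F L = (24.4)(0.676) = 16.49 N·m.
From τ = Iα: α = 16.49/0.02662 = 619.7 rad/s².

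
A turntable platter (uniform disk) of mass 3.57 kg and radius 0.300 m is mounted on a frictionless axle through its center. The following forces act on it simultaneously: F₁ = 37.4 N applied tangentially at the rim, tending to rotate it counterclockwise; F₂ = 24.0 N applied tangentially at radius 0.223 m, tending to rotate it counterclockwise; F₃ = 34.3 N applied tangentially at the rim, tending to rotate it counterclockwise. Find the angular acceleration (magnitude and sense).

I = ½MR² = (1/2)(3.57)(0.300)² = 0.1606 kg·m².
Taking counterclockwise as positive: τ₁ = +(37.4)(0.300) = +11.22 N·m; τ₂ = +(24.0)(0.223) = +5.352 N·m; τ₃ = +(34.3)(0.300) = +10.29 N·m.
Net torque τ = 26.86 N·m.
α = τ/I = 26.86/0.1606 = 167.2 rad/s².

α ≈ 167 rad/s², counterclockwise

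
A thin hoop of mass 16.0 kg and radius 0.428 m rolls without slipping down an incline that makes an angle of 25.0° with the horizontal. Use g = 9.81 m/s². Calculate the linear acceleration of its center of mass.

a ≈ 2.07 m/s²

Translation along the incline: Mg sinθ − f = Ma.
Rotation about the center: fR = Iα with I = MR². No-slip gives a = αR, so f = (I/R²)a = M a.
Substituting: Mg sinθ = (1 + 1.000)Ma, so a = g sinθ/(1 + 1.000) = (9.81) sin 25.0° / 2.000 = 2.073 m/s².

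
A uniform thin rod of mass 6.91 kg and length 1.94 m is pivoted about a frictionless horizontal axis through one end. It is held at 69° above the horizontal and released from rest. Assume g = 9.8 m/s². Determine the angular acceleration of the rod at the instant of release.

About the pivot, I = (1/3)ML² = (1/3)(6.91)(1.94)² = 8.669 kg·m².
The weight acts at the center, a distance L/2 = 0.9700 m from the pivot; τ = Mg(L/2) cos 69° = 23.54 N·m.
α = τ/I = 23.54/8.669 = 2.715 rad/s².
(Equivalently α = (3g/(2L)) cos 69° = 2.715 rad/s².)

α ≈ 2.72 rad/s²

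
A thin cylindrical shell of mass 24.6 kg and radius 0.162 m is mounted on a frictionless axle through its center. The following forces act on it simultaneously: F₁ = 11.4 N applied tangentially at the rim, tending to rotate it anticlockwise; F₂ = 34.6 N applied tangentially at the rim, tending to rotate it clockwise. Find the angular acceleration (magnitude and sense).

α ≈ 5.82 rad/s², clockwise

I = MR² = (24.6)(0.162)² = 0.6456 kg·m².
Taking anticlockwise as positive: τ₁ = +(11.4)(0.162) = +1.847 N·m; τ₂ = −(34.6)(0.162) = −5.605 N·m.
Net torque τ = -3.758 N·m.
α = τ/I = -3.758/0.6456 = -5.822 rad/s².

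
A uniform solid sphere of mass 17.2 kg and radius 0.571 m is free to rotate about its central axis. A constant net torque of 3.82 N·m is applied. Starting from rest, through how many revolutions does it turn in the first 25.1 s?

I = (2/5)MR² = (2/5)(17.2)(0.571)² = 2.243 kg·m².
α = τ/I = 3.82/2.243 = 1.703 rad/s².
θ = ½αt² = ½(1.703)(25.1)² = 536.4 rad.
Revolutions = θ/(2π) = 85.38.

≈ 85.4 revolutions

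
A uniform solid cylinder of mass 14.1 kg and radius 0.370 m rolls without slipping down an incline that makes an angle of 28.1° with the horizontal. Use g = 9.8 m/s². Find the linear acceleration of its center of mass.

Translation along the incline: Mg sinθ − f = Ma.
Rotation about the center: fR = Iα with I = ½MR². No-slip gives a = αR, so f = (I/R²)a = (1/2)M a.
Substituting: Mg sinθ = (1 + 0.5000)Ma, so a = g sinθ/(1 + 0.5000) = (9.8) sin 28.1° / 1.500 = 3.077 m/s².

a ≈ 3.08 m/s²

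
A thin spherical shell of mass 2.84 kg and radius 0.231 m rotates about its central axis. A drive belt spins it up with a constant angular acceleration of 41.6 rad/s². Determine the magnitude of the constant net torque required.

I = (2/3)MR² = (2/3)(2.84)(0.231)² = 0.1010 kg·m².
τ = Iα = (0.1010)(41.60) = 4.203 N·m.

τ ≈ 4.20 N·m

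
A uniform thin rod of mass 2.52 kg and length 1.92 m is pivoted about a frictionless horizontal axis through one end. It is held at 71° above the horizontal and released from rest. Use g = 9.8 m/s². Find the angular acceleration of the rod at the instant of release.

α ≈ 2.49 rad/s²

About the pivot, I = (1/3)ML² = (1/3)(2.52)(1.92)² = 3.097 kg·m².
The weight acts at the center, a distance L/2 = 0.9600 m from the pivot; τ = Mg(L/2) cos 71° = 7.719 N·m.
α = τ/I = 7.719/3.097 = 2.493 rad/s².
(Equivalently α = (3g/(2L)) cos 71° = 2.493 rad/s².)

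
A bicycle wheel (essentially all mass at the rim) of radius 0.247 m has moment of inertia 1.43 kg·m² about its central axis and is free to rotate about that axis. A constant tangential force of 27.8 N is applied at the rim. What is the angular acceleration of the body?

α ≈ 4.80 rad/s²

τ = F R = (27.8)(0.247) = 6.867 N·m.
From τ = Iα: α = 6.867/1.430 = 4.802 rad/s².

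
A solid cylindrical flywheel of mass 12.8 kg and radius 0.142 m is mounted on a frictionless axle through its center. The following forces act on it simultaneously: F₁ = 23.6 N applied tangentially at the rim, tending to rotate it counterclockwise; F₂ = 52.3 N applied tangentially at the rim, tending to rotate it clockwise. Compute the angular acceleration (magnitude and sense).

α ≈ 31.6 rad/s², clockwise

I = ½MR² = (1/2)(12.8)(0.142)² = 0.1290 kg·m².
Taking counterclockwise as positive: τ₁ = +(23.6)(0.142) = +3.351 N·m; τ₂ = −(52.3)(0.142) = −7.427 N·m.
Net torque τ = -4.075 N·m.
α = τ/I = -4.075/0.1290 = -31.58 rad/s².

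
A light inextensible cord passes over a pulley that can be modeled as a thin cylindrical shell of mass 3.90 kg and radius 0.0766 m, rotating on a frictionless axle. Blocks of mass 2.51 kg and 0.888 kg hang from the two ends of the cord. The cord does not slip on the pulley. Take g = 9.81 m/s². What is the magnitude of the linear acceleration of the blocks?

I = MR² = (3.90)(0.0766)² = 0.02288 kg·m².
Heavier block: m₁g − T₁ = m₁a. Lighter block: T₂ − m₂g = m₂a.
Pulley: (T₁ − T₂)R = Iα = I(a/R), so T₁ − T₂ = (I/R²)a = 1·M_p a = 3.900·a.
Adding the three: (m₁ − m₂)g = (m₁ + m₂ + 3.900)a, so a = (2.51 − 0.888)(9.81)/(2.51 + 0.888 + 3.900) = 2.180 m/s².

a ≈ 2.18 m/s²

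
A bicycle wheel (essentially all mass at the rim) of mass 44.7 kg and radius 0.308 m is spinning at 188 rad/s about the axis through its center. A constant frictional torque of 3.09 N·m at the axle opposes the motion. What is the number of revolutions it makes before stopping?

I = MR² = (44.7)(0.308)² = 4.240 kg·m².
The net torque has magnitude 3.09 N·m, opposing ω.
|α| = τ/I = 3.090/4.240 = 0.7287 rad/s² (deceleration).
ω² = ω₀² − 2|α|θ with ω = 0 ⇒ θ = ω₀²/(2|α|) = 24250 rad = 3860 rev.

≈ 3860 revolutions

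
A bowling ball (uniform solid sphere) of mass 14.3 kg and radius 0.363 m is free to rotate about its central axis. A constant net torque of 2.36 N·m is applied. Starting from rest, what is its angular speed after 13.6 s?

I = (2/5)MR² = (2/5)(14.3)(0.363)² = 0.7537 kg·m².
α = τ/I = 2.36/0.7537 = 3.131 rad/s².
ω = ω₀ + αt = 0 + (3.131)(13.6) = 42.58 rad/s.

ω ≈ 42.6 rad/s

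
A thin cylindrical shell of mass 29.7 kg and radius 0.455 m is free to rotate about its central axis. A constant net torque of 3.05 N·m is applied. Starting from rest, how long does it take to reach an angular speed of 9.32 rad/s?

t ≈ 18.8 s

I = MR² = (29.7)(0.455)² = 6.149 kg·m².
α = τ/I = 3.05/6.149 = 0.4960 rad/s².
ω = αt ⇒ t = ω/α = 9.32/0.4960 = 18.79 s.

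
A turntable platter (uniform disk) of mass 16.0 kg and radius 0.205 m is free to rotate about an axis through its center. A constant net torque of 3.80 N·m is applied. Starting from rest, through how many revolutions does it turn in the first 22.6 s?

≈ 459 revolutions

I = ½MR² = (1/2)(16.0)(0.205)² = 0.3362 kg·m².
α = τ/I = 3.80/0.3362 = 11.30 rad/s².
θ = ½αt² = ½(11.30)(22.6)² = 2887 rad.
Revolutions = θ/(2π) = 459.4.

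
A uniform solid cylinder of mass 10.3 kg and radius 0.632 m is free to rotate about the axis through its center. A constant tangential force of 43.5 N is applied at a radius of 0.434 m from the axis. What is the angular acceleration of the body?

I = ½MR² = (1/2)(10.3)(0.632)² = 2.057 kg·m².
τ = F·r = (43.5)(0.434) = 18.88 N·m.
From τ = Iα: α = 18.88/2.057 = 9.178 rad/s².

α ≈ 9.18 rad/s²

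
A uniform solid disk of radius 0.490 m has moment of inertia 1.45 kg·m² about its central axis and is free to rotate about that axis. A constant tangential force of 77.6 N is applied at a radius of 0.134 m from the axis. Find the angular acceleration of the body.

α ≈ 7.17 rad/s²

τ = F·r = (77.6)(0.134) = 10.40 N·m.
Newton's second law for rotation, τ = Iα, gives α = τ/I = 10.40/1.450 = 7.171 rad/s².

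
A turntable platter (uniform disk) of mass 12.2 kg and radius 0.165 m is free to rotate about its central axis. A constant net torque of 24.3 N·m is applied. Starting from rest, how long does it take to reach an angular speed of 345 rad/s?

t ≈ 2.36 s

I = ½MR² = (1/2)(12.2)(0.165)² = 0.1661 kg·m².
α = τ/I = 24.3/0.1661 = 146.3 rad/s².
ω = αt ⇒ t = ω/α = 345/146.3 = 2.358 s.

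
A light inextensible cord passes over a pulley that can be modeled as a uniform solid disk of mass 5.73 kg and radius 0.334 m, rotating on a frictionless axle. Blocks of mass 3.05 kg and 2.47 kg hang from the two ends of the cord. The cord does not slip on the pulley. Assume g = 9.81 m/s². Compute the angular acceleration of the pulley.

α ≈ 2.03 rad/s²

I = ½MR² = (1/2)(5.73)(0.334)² = 0.3196 kg·m².
Heavier block: m₁g − T₁ = m₁a. Lighter block: T₂ − m₂g = m₂a.
Pulley: (T₁ − T₂)R = Iα = I(a/R), so T₁ − T₂ = (I/R²)a = (1/2)M_p a = 2.865·a.
Adding the three: (m₁ − m₂)g = (m₁ + m₂ + 2.865)a, so a = (3.05 − 2.47)(9.81)/(3.05 + 2.47 + 2.865) = 0.6786 m/s².
α = a/R = 0.6786/0.334 = 2.032 rad/s².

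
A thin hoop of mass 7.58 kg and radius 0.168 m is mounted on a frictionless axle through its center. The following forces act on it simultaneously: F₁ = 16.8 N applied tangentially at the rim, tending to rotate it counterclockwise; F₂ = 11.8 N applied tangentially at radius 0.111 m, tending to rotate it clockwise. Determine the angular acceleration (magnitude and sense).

I = MR² = (7.58)(0.168)² = 0.2139 kg·m².
Taking counterclockwise as positive: τ₁ = +(16.8)(0.168) = +2.822 N·m; τ₂ = −(11.8)(0.111) = −1.310 N·m.
Net torque τ = 1.513 N·m.
α = τ/I = 1.513/0.2139 = 7.070 rad/s².

α ≈ 7.07 rad/s², counterclockwise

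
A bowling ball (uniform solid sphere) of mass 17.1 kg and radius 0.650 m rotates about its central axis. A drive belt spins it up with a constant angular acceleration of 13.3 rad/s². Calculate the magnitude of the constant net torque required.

I = (2/5)MR² = (2/5)(17.1)(0.650)² = 2.890 kg·m².
τ = Iα = (2.890)(13.30) = 38.44 N·m.

τ ≈ 38.4 N·m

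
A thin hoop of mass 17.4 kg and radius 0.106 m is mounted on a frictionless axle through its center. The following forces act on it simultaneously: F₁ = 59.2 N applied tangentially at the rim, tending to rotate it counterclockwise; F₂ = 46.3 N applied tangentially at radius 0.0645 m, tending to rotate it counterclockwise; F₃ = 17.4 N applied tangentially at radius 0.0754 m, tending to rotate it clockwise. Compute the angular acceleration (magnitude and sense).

α ≈ 40.7 rad/s², counterclockwise

I = MR² = (17.4)(0.106)² = 0.1955 kg·m².
Taking counterclockwise as positive: τ₁ = +(59.2)(0.106) = +6.275 N·m; τ₂ = +(46.3)(0.0645) = +2.986 N·m; τ₃ = −(17.4)(0.0754) = −1.312 N·m.
Net torque τ = 7.950 N·m.
α = τ/I = 7.950/0.1955 = 40.66 rad/s².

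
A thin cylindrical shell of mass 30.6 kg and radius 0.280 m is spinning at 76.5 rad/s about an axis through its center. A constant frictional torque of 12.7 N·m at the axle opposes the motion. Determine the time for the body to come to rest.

I = MR² = (30.6)(0.280)² = 2.399 kg·m².
The net torque has magnitude 12.7 N·m, opposing ω.
|α| = τ/I = 12.70/2.399 = 5.294 rad/s² (deceleration).
0 = ω₀ − |α|t ⇒ t = ω₀/|α| = 76.5/5.294 = 14.45 s.

t ≈ 14.5 s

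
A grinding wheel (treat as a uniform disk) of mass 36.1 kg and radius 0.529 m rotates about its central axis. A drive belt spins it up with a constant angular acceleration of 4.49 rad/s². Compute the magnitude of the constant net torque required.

I = ½MR² = (1/2)(36.1)(0.529)² = 5.051 kg·m².
τ = Iα = (5.051)(4.490) = 22.68 N·m.

τ ≈ 22.7 N·m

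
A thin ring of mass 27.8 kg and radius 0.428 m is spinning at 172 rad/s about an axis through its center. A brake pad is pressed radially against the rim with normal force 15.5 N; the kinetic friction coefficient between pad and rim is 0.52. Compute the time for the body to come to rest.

t ≈ 254 s

I = MR² = (27.8)(0.428)² = 5.093 kg·m².
Friction force f = μN = (0.52)(15.5) = 8.060 N at the rim; torque magnitude τ = fR = 3.450 N·m, opposing ω.
|α| = τ/I = 3.450/5.093 = 0.6774 rad/s² (deceleration).
0 = ω₀ − |α|t ⇒ t = ω₀/|α| = 172/0.6774 = 253.9 s.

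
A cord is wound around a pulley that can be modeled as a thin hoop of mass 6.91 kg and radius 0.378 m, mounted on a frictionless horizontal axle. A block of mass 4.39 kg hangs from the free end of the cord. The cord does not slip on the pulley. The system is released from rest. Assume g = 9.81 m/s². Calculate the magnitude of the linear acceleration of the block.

a ≈ 3.81 m/s²

I = MR² = (6.91)(0.378)² = 0.9873 kg·m².
Block: mg − T = ma. Pulley: TR = Iα. No-slip: a = αR, so T = (I/R²)a = 6.910·a.
Then mg = (m + 6.910)a, so a = (4.39)(9.81)/(4.39 + 6.910) = 3.811 m/s².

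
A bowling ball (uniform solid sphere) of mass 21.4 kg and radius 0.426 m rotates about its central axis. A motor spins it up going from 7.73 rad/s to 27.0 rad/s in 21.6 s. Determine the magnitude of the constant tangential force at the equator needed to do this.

I = (2/5)MR² = (2/5)(21.4)(0.426)² = 1.553 kg·m².
α = Δω/Δt = (27.0 − 7.73)/21.6 = 0.8921 rad/s².
The required torque is τ = Iα = (1.553)(0.8921) = 1.386 N·m.
A tangential force at the equator gives τ = FR, so F = τ/R = 1.386/0.426 = 3.253 N.

F ≈ 3.25 N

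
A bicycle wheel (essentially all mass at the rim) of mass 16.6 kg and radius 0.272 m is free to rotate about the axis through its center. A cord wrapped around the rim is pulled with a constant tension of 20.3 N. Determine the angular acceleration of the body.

I = MR² = (16.6)(0.272)² = 1.228 kg·m².
τ = F R = (20.3)(0.272) = 5.522 N·m.
Newton's second law for rotation, τ = Iα, gives α = τ/I = 5.522/1.228 = 4.496 rad/s².

α ≈ 4.50 rad/s²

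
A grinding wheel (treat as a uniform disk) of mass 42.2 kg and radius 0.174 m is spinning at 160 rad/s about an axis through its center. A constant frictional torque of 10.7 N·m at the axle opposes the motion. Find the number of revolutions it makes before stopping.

≈ 122 revolutions

I = ½MR² = (1/2)(42.2)(0.174)² = 0.6388 kg·m².
The net torque has magnitude 10.7 N·m, opposing ω.
|α| = τ/I = 10.70/0.6388 = 16.75 rad/s² (deceleration).
ω² = ω₀² − 2|α|θ with ω = 0 ⇒ θ = ω₀²/(2|α|) = 764.2 rad = 121.6 rev.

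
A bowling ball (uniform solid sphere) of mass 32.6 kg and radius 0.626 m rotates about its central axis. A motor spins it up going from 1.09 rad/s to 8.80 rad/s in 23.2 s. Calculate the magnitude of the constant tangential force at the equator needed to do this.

I = (2/5)MR² = (2/5)(32.6)(0.626)² = 5.110 kg·m².
α = Δω/Δt = (8.80 − 1.09)/23.2 = 0.3323 rad/s².
The required torque is τ = Iα = (5.110)(0.3323) = 1.698 N·m.
A tangential force at the equator gives τ = FR, so F = τ/R = 1.698/0.626 = 2.713 N.

F ≈ 2.71 N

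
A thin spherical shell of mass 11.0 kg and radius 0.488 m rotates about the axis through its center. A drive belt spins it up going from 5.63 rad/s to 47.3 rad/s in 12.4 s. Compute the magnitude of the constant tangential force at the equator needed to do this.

F ≈ 12.0 N

I = (2/3)MR² = (2/3)(11.0)(0.488)² = 1.746 kg·m².
α = Δω/Δt = (47.3 − 5.63)/12.4 = 3.360 rad/s².
The required torque is τ = Iα = (1.746)(3.360) = 5.869 N·m.
A tangential force at the equator gives τ = FR, so F = τ/R = 5.869/0.488 = 12.03 N.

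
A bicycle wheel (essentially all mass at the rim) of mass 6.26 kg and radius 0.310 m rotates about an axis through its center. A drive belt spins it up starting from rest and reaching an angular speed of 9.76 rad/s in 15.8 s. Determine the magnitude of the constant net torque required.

I = MR² = (6.26)(0.310)² = 0.6016 kg·m².
α = Δω/Δt = (9.76 − 0)/15.8 = 0.6177 rad/s².
τ = Iα = (0.6016)(0.6177) = 0.3716 N·m.

τ ≈ 0.372 N·m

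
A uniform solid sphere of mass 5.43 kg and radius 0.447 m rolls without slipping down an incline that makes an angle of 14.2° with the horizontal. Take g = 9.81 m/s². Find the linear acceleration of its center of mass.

Translation along the incline: Mg sinθ − f = Ma.
Rotation about the center: fR = Iα with I = (2/5)MR². No-slip gives a = αR, so f = (I/R²)a = (2/5)M a.
Substituting: Mg sinθ = (1 + 0.4000)Ma, so a = g sinθ/(1 + 0.4000) = (9.81) sin 14.2° / 1.400 = 1.719 m/s².

a ≈ 1.72 m/s²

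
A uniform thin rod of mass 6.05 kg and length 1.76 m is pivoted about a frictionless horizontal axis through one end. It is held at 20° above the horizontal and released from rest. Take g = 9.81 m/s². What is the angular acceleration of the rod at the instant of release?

About the pivot, I = (1/3)ML² = (1/3)(6.05)(1.76)² = 6.247 kg·m².
The weight acts at the center, a distance L/2 = 0.8800 m from the pivot; τ = Mg(L/2) cos 20° = 49.08 N·m.
α = τ/I = 49.08/6.247 = 7.857 rad/s².

α ≈ 7.86 rad/s²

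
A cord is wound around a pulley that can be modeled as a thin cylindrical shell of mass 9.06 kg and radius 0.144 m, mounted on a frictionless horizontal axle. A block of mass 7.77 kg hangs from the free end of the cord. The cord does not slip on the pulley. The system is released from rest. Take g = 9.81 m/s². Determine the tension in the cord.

I = MR² = (9.06)(0.144)² = 0.1879 kg·m².
Block: mg − T = ma. Pulley: TR = Iα. No-slip: a = αR, so T = (I/R²)a = 9.060·a.
Then mg = (m + 9.060)a, so a = (7.77)(9.81)/(7.77 + 9.060) = 4.529 m/s².
T = 9.060·a = 41.03 N.

T ≈ 41.0 N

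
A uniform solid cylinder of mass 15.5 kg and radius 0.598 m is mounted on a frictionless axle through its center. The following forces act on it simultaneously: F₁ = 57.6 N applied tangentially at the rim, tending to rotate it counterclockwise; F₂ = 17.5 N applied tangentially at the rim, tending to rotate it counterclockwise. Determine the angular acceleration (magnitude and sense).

I = ½MR² = (1/2)(15.5)(0.598)² = 2.771 kg·m².
Taking counterclockwise as positive: τ₁ = +(57.6)(0.598) = +34.44 N·m; τ₂ = +(17.5)(0.598) = +10.46 N·m.
Net torque τ = 44.91 N·m.
α = τ/I = 44.91/2.771 = 16.20 rad/s².

α ≈ 16.2 rad/s², counterclockwise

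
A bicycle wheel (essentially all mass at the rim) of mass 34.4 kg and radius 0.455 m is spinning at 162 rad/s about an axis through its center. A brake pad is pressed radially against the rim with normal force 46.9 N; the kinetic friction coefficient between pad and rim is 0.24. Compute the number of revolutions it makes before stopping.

≈ 2900 revolutions

I = MR² = (34.4)(0.455)² = 7.122 kg·m².
Friction force f = μN = (0.24)(46.9) = 11.26 N at the rim; torque magnitude τ = fR = 5.121 N·m, opposing ω.
|α| = τ/I = 5.121/7.122 = 0.7191 rad/s² (deceleration).
ω² = ω₀² − 2|α|θ with ω = 0 ⇒ θ = ω₀²/(2|α|) = 18250 rad = 2904 rev.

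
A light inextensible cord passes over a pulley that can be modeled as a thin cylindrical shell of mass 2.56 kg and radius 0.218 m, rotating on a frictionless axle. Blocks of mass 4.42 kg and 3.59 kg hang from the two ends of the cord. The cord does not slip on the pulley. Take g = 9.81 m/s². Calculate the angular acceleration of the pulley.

I = MR² = (2.56)(0.218)² = 0.1217 kg·m².
Heavier block: m₁g − T₁ = m₁a. Lighter block: T₂ − m₂g = m₂a.
Pulley: (T₁ − T₂)R = Iα = I(a/R), so T₁ − T₂ = (I/R²)a = 1·M_p a = 2.560·a.
Adding the three: (m₁ − m₂)g = (m₁ + m₂ + 2.560)a, so a = (4.42 − 3.59)(9.81)/(4.42 + 3.59 + 2.560) = 0.7703 m/s².
α = a/R = 0.7703/0.218 = 3.534 rad/s².

α ≈ 3.53 rad/s²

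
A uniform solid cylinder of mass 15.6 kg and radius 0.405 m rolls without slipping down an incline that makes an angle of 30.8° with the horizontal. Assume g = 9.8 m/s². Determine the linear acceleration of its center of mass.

Translation along the incline: Mg sinθ − f = Ma.
Rotation about the center: fR = Iα with I = ½MR². No-slip gives a = αR, so f = (I/R²)a = (1/2)M a.
Substituting: Mg sinθ = (1 + 0.5000)Ma, so a = g sinθ/(1 + 0.5000) = (9.8) sin 30.8° / 1.500 = 3.345 m/s².

a ≈ 3.35 m/s²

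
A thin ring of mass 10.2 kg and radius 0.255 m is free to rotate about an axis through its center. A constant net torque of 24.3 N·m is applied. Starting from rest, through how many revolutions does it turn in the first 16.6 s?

≈ 803 revolutions

I = MR² = (10.2)(0.255)² = 0.6633 kg·m².
α = τ/I = 24.3/0.6633 = 36.64 rad/s².
θ = ½αt² = ½(36.64)(16.6)² = 5048 rad.
Revolutions = θ/(2π) = 803.4.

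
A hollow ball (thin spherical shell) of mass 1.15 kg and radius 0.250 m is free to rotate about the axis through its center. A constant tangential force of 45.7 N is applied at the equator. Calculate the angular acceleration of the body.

α ≈ 238 rad/s²

I = (2/3)MR² = (2/3)(1.15)(0.250)² = 0.04792 kg·m².
τ = F R = (45.7)(0.250) = 11.43 N·m.
From τ = Iα: α = 11.43/0.04792 = 238.4 rad/s².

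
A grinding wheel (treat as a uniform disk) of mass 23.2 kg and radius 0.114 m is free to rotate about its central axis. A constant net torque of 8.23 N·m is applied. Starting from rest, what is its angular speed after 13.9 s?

I = ½MR² = (1/2)(23.2)(0.114)² = 0.1508 kg·m².
α = τ/I = 8.23/0.1508 = 54.59 rad/s².
ω = ω₀ + αt = 0 + (54.59)(13.9) = 758.8 rad/s.

ω ≈ 759 rad/s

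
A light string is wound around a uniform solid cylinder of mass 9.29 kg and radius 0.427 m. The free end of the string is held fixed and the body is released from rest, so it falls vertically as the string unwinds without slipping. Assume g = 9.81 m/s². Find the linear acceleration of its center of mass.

a ≈ 6.54 m/s²

Translation: Mg − T = Ma. Rotation about the center: TR = Iα with I = ½MR².
With a = αR: T = (I/R²)a = (1/2)M a, so Mg = (1 + 0.5000)Ma.
a = g/(1 + 0.5000) = 9.81/1.500 = 6.540 m/s².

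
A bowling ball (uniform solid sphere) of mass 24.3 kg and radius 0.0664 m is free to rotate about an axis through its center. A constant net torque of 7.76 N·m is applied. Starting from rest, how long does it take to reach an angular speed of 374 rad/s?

t ≈ 2.07 s

I = (2/5)MR² = (2/5)(24.3)(0.0664)² = 0.04286 kg·m².
α = τ/I = 7.76/0.04286 = 181.1 rad/s².
ω = αt ⇒ t = ω/α = 374/181.1 = 2.065 s.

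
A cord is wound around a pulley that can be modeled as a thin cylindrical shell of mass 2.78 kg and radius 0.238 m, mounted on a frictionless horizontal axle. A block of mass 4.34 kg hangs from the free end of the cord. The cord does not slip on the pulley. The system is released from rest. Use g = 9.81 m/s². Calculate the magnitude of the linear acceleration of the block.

I = MR² = (2.78)(0.238)² = 0.1575 kg·m².
Block: mg − T = ma. Pulley: TR = Iα. No-slip: a = αR, so T = (I/R²)a = 2.780·a.
Then mg = (m + 2.780)a, so a = (4.34)(9.81)/(4.34 + 2.780) = 5.980 m/s².

a ≈ 5.98 m/s²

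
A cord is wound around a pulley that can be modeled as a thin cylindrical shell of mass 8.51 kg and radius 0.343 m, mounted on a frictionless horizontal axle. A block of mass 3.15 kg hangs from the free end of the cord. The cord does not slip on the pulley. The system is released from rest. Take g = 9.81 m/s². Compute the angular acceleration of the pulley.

α ≈ 7.73 rad/s²

I = MR² = (8.51)(0.343)² = 1.001 kg·m².
Block: mg − T = ma. Pulley: TR = Iα. No-slip: a = αR, so T = (I/R²)a = 8.510·a.
Then mg = (m + 8.510)a, so a = (3.15)(9.81)/(3.15 + 8.510) = 2.650 m/s².
α = a/R = 2.650/0.343 = 7.727 rad/s².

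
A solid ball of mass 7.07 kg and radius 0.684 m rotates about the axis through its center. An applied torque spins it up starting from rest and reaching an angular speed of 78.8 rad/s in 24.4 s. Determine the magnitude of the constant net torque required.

τ ≈ 4.27 N·m

I = (2/5)MR² = (2/5)(7.07)(0.684)² = 1.323 kg·m².
α = Δω/Δt = (78.8 − 0)/24.4 = 3.230 rad/s².
τ = Iα = (1.323)(3.230) = 4.273 N·m.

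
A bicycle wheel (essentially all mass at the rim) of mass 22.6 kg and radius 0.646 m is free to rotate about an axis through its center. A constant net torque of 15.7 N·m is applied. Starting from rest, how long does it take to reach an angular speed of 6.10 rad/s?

I = MR² = (22.6)(0.646)² = 9.431 kg·m².
α = τ/I = 15.7/9.431 = 1.665 rad/s².
ω = αt ⇒ t = ω/α = 6.10/1.665 = 3.664 s.

t ≈ 3.66 s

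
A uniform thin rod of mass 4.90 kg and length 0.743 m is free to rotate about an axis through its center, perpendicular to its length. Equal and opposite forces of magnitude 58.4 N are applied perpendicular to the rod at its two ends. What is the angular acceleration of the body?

α ≈ 192 rad/s²

I = (1/12)ML² = (1/12)(4.90)(0.743)² = 0.2254 kg·m².
The couple gives τ = F·(L/2) + F·(L/2) = F L = (58.4)(0.743) = 43.39 N·m.
Newton's second law for rotation, τ = Iα, gives α = τ/I = 43.39/0.2254 = 192.5 rad/s².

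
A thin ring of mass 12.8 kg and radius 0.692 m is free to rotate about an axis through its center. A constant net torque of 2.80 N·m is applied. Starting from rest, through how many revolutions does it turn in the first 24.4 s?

I = MR² = (12.8)(0.692)² = 6.129 kg·m².
α = τ/I = 2.80/6.129 = 0.4568 rad/s².
θ = ½αt² = ½(0.4568)(24.4)² = 136.0 rad.
Revolutions = θ/(2π) = 21.64.

≈ 21.6 revolutions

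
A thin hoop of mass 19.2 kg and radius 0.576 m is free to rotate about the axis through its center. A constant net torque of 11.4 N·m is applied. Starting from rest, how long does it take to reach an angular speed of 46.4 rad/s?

t ≈ 25.9 s

I = MR² = (19.2)(0.576)² = 6.370 kg·m².
α = τ/I = 11.4/6.370 = 1.790 rad/s².
ω = αt ⇒ t = ω/α = 46.4/1.790 = 25.93 s.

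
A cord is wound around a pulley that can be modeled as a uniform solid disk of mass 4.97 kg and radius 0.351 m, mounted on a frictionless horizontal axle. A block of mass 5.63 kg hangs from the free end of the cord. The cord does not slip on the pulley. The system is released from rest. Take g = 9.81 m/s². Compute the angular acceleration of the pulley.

I = ½MR² = (1/2)(4.97)(0.351)² = 0.3062 kg·m².
Block: mg − T = ma. Pulley: TR = Iα. No-slip: a = αR, so T = (I/R²)a = 2.485·a.
Then mg = (m + 2.485)a, so a = (5.63)(9.81)/(5.63 + 2.485) = 6.806 m/s².
α = a/R = 6.806/0.351 = 19.39 rad/s².

α ≈ 19.4 rad/s²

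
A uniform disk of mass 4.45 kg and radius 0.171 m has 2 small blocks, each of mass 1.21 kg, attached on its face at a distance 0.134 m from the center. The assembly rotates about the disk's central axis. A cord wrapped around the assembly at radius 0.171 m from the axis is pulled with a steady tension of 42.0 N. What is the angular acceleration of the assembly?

α ≈ 66.2 rad/s²

I_disk = ½MR² = ½(4.45)(0.171)² = 0.06506 kg·m².
I_blocks = 2·m·r² = 2(1.21)(0.134)² = 0.04345 kg·m².
Total I = 0.1085 kg·m².
τ = F r = (42.0)(0.171) = 7.182 N·m.
α = τ/I = 7.182/0.1085 = 66.18 rad/s².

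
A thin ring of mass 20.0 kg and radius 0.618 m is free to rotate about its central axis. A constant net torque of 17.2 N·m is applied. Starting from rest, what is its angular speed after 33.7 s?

ω ≈ 75.9 rad/s

I = MR² = (20.0)(0.618)² = 7.638 kg·m².
α = τ/I = 17.2/7.638 = 2.252 rad/s².
ω = ω₀ + αt = 0 + (2.252)(33.7) = 75.88 rad/s.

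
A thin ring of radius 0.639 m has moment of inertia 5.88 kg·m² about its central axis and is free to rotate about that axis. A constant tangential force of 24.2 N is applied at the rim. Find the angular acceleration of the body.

τ = F R = (24.2)(0.639) = 15.46 N·m.
Newton's second law for rotation, τ = Iα, gives α = τ/I = 15.46/5.880 = 2.630 rad/s².

α ≈ 2.63 rad/s²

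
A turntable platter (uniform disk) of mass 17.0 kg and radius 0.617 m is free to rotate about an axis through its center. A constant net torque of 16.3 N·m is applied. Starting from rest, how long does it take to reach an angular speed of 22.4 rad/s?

t ≈ 4.45 s

I = ½MR² = (1/2)(17.0)(0.617)² = 3.236 kg·m².
α = τ/I = 16.3/3.236 = 5.037 rad/s².
ω = αt ⇒ t = ω/α = 22.4/5.037 = 4.447 s.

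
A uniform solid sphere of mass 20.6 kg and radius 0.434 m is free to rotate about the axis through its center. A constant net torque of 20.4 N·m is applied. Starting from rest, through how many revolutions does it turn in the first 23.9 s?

≈ 597 revolutions

I = (2/5)MR² = (2/5)(20.6)(0.434)² = 1.552 kg·m².
α = τ/I = 20.4/1.552 = 13.14 rad/s².
θ = ½αt² = ½(13.14)(23.9)² = 3754 rad.
Revolutions = θ/(2π) = 597.5.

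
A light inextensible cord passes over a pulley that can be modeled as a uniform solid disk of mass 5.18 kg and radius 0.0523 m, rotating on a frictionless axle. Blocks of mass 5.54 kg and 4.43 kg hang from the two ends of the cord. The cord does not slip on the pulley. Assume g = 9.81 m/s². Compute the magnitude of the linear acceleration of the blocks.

I = ½MR² = (1/2)(5.18)(0.0523)² = 0.007084 kg·m².
Heavier block: m₁g − T₁ = m₁a. Lighter block: T₂ − m₂g = m₂a.
Pulley: (T₁ − T₂)R = Iα = I(a/R), so T₁ − T₂ = (I/R²)a = (1/2)M_p a = 2.590·a.
Adding the three: (m₁ − m₂)g = (m₁ + m₂ + 2.590)a, so a = (5.54 − 4.43)(9.81)/(5.54 + 4.43 + 2.590) = 0.8670 m/s².

a ≈ 0.867 m/s²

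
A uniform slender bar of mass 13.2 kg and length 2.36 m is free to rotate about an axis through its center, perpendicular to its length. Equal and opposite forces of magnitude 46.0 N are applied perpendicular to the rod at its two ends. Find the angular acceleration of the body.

α ≈ 17.7 rad/s²

I = (1/12)ML² = (1/12)(13.2)(2.36)² = 6.127 kg·m².
The couple gives τ = F·(L/2) + F·(L/2) = F L = (46.0)(2.36) = 108.6 N·m.
From τ = Iα: α = 108.6/6.127 = 17.72 rad/s².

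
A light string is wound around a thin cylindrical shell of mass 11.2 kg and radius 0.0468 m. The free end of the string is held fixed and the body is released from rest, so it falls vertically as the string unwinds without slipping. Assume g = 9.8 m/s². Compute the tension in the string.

Translation: Mg − T = Ma. Rotation about the center: TR = Iα with I = MR².
With a = αR: T = (I/R²)a = M a, so Mg = (1 + 1.000)Ma.
a = g/(1 + 1.000) = 9.8/2.000 = 4.900 m/s².
T = 1.000·M·a = (1.000)(11.2)(4.900) = 54.88 N.

T ≈ 54.9 N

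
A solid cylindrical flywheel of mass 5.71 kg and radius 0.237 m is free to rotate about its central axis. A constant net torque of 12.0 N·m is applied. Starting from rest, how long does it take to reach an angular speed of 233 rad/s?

I = ½MR² = (1/2)(5.71)(0.237)² = 0.1604 kg·m².
α = τ/I = 12.0/0.1604 = 74.83 rad/s².
ω = αt ⇒ t = ω/α = 233/74.83 = 3.114 s.

t ≈ 3.11 s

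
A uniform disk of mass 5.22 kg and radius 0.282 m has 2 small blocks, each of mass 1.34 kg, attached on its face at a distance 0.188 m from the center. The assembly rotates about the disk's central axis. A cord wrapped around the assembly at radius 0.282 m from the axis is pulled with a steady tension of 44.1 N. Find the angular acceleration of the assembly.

I_disk = ½MR² = ½(5.22)(0.282)² = 0.2076 kg·m².
I_blocks = 2·m·r² = 2(1.34)(0.188)² = 0.09472 kg·m².
Total I = 0.3023 kg·m².
τ = F r = (44.1)(0.282) = 12.44 N·m.
α = τ/I = 12.44/0.3023 = 41.14 rad/s².

α ≈ 41.1 rad/s²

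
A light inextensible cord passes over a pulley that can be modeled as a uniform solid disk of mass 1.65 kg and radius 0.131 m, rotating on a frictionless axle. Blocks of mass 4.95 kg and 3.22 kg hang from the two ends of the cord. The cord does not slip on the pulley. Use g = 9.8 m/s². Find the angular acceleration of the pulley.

α ≈ 14.4 rad/s²

I = ½MR² = (1/2)(1.65)(0.131)² = 0.01416 kg·m².
Heavier block: m₁g − T₁ = m₁a. Lighter block: T₂ − m₂g = m₂a.
Pulley: (T₁ − T₂)R = Iα = I(a/R), so T₁ − T₂ = (I/R²)a = (1/2)M_p a = 0.8250·a.
Adding the three: (m₁ − m₂)g = (m₁ + m₂ + 0.8250)a, so a = (4.95 − 3.22)(9.8)/(4.95 + 3.22 + 0.8250) = 1.885 m/s².
α = a/R = 1.885/0.131 = 14.39 rad/s².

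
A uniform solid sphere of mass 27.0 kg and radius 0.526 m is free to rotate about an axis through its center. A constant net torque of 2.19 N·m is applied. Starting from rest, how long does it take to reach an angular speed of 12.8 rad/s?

t ≈ 17.5 s

I = (2/5)MR² = (2/5)(27.0)(0.526)² = 2.988 kg·m².
α = τ/I = 2.19/2.988 = 0.7329 rad/s².
ω = αt ⇒ t = ω/α = 12.8/0.7329 = 17.46 s.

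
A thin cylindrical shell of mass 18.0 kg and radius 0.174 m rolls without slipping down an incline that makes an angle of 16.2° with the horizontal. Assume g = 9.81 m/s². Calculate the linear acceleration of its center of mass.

Translation along the incline: Mg sinθ − f = Ma.
Rotation about the center: fR = Iα with I = MR². No-slip gives a = αR, so f = (I/R²)a = M a.
Substituting: Mg sinθ = (1 + 1.000)Ma, so a = g sinθ/(1 + 1.000) = (9.81) sin 16.2° / 2.000 = 1.368 m/s².

a ≈ 1.37 m/s²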